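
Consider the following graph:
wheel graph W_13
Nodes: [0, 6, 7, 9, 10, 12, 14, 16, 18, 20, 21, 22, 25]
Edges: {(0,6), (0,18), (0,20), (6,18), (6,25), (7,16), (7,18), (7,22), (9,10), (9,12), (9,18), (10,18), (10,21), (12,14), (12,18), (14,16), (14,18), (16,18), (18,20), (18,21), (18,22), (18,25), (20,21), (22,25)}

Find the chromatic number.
Clique number ω(G) = 3 (lower bound: χ ≥ ω).
The clique on [0, 18, 20] has size 3, forcing χ ≥ 3, and the coloring below uses 3 colors, so χ(G) = 3.
A valid 3-coloring: color 1: [18]; color 2: [0, 7, 9, 14, 21, 25]; color 3: [6, 10, 12, 16, 20, 22].

χ(G) = 3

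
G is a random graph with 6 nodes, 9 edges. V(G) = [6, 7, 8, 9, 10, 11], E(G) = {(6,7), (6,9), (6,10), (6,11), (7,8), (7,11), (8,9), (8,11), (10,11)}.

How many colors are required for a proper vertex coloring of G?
χ(G) = 3

Clique number ω(G) = 3 (lower bound: χ ≥ ω).
The clique on [7, 8, 11] has size 3, forcing χ ≥ 3, and the coloring below uses 3 colors, so χ(G) = 3.
A valid 3-coloring: color 1: [6, 8]; color 2: [9, 11]; color 3: [7, 10].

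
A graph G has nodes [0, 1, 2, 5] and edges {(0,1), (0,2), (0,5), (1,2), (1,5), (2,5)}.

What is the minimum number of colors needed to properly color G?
Clique number ω(G) = 4 (lower bound: χ ≥ ω).
The clique on [0, 1, 2, 5] has size 4, forcing χ ≥ 4, and the coloring below uses 4 colors, so χ(G) = 4.
A valid 4-coloring: color 1: [2]; color 2: [0]; color 3: [5]; color 4: [1].

χ(G) = 4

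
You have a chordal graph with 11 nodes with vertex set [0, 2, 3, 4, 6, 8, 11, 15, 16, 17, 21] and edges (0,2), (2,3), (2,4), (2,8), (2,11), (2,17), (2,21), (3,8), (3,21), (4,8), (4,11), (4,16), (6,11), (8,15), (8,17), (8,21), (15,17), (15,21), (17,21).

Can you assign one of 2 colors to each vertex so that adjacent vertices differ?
No, G is not 2-colorable

The clique on vertices [2, 8, 17, 21] has size 4 > 2, so it alone needs 4 colors.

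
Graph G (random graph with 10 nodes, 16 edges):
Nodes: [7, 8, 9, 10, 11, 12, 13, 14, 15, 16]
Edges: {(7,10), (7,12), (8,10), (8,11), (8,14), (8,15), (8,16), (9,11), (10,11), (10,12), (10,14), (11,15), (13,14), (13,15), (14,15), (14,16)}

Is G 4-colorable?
A valid 4-coloring: color 1: [9, 10, 15, 16]; color 2: [7, 11, 14]; color 3: [8, 12, 13].
(χ(G) = 3 ≤ 4.)

Yes, G is 4-colorable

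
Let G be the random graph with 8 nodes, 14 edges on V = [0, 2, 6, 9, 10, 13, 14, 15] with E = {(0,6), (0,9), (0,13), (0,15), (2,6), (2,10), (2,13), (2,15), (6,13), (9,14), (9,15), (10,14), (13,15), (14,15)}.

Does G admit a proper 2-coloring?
No, G is not 2-colorable

The clique on vertices [0, 6, 13] has size 3 > 2, so it alone needs 3 colors.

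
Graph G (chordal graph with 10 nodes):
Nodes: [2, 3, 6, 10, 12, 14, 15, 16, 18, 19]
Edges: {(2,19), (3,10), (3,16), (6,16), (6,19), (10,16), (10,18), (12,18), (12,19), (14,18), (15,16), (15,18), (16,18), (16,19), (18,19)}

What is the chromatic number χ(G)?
Clique number ω(G) = 3 (lower bound: χ ≥ ω).
The clique on [10, 16, 18] has size 3, forcing χ ≥ 3, and the coloring below uses 3 colors, so χ(G) = 3.
A valid 3-coloring: color 1: [2, 12, 14, 16]; color 2: [3, 6, 18]; color 3: [10, 15, 19].

χ(G) = 3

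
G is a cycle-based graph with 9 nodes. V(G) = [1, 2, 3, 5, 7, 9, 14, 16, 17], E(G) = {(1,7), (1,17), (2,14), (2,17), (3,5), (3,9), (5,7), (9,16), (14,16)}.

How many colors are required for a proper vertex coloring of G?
χ(G) = 3

Clique number ω(G) = 2 (lower bound: χ ≥ ω).
Odd cycle [17, 1, 7, 5, 3, 9, 16, 14, 2] needs 3 colors (χ ≥ 3).
The coloring below uses 3 colors, so χ(G) = 3.
A valid 3-coloring: color 1: [3, 7, 14, 17]; color 2: [1, 2, 5, 9]; color 3: [16].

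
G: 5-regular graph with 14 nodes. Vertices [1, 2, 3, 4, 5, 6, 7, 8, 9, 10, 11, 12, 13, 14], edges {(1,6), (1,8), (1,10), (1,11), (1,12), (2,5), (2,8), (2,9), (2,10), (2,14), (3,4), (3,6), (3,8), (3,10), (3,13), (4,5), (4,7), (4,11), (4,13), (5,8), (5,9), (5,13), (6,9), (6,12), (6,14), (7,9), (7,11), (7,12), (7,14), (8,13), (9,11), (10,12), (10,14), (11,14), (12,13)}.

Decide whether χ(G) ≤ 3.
Suppose a proper 3-coloring c exists. The clique [1, 6, 12] takes 3 distinct colors; by symmetry let c(1) = 1, c(6) = 2, c(12) = 3.
- Vertex 10: neighbors [1, 12] already have colors [1, 3] ⇒ c(10) = 2.
- Vertex 2: neighbors [10] already have colors [2]; try each remaining color.
- Case c(2) = 1:
  - Vertex 9: neighbors [2, 6] already have colors [1, 2] ⇒ c(9) = 3.
  - Vertex 5: neighbors [2, 9] already have colors [1, 3] ⇒ c(5) = 2.
  - Vertex 11: neighbors [1, 9] already have colors [1, 3] ⇒ c(11) = 2.
  - Vertex 13: neighbors [5, 12] already have colors [2, 3] ⇒ c(13) = 1.
  - Vertex 3: neighbors [13, 6] already have colors [1, 2] ⇒ c(3) = 3.
  - Vertex 4: neighbors [13, 5, 3] already have colors [1, 2, 3] — all 3 colors blocked. Contradiction.
- Case c(2) = 3:
  - Vertex 8: neighbors [1, 2] already have colors [1, 3] ⇒ c(8) = 2.
  - Vertex 5: neighbors [8, 2] already have colors [2, 3] ⇒ c(5) = 1.
  - Vertex 9: neighbors [5, 6, 2] already have colors [1, 2, 3] — all 3 colors blocked. Contradiction.
Every case ends in a contradiction, so G has no proper 3-coloring (χ ≥ 4).

No, G is not 3-colorable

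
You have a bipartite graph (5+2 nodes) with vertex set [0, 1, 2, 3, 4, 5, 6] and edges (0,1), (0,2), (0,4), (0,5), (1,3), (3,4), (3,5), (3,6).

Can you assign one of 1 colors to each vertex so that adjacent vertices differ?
Edge (0,1) forces its endpoints to differ, so 1 color is not enough.

No, G is not 1-colorable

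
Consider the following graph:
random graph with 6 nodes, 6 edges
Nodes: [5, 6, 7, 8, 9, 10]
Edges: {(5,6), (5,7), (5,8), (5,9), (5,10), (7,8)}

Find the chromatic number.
χ(G) = 3

Clique number ω(G) = 3 (lower bound: χ ≥ ω).
The clique on [5, 7, 8] has size 3, forcing χ ≥ 3, and the coloring below uses 3 colors, so χ(G) = 3.
A valid 3-coloring: color 1: [5]; color 2: [6, 8, 9, 10]; color 3: [7].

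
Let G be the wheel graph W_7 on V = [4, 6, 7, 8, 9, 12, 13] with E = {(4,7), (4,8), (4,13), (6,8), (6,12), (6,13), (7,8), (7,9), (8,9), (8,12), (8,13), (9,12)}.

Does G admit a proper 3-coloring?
Yes, G is 3-colorable

A valid 3-coloring: color 1: [8]; color 2: [7, 12, 13]; color 3: [4, 6, 9].
(χ(G) = 3 ≤ 3.)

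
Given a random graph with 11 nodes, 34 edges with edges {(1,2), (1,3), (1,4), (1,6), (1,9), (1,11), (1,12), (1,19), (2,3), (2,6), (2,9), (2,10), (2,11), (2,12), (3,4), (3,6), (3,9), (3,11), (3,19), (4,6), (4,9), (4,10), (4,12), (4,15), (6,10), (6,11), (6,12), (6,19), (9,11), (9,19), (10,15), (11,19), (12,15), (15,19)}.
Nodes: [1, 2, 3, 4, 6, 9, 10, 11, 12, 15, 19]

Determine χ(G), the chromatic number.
χ(G) = 5

Clique number ω(G) = 5 (lower bound: χ ≥ ω).
The clique on [1, 2, 3, 9, 11] has size 5, forcing χ ≥ 5, and the coloring below uses 5 colors, so χ(G) = 5.
A valid 5-coloring: color 1: [6, 9, 15]; color 2: [1, 10]; color 3: [2, 4, 19]; color 4: [3, 12]; color 5: [11].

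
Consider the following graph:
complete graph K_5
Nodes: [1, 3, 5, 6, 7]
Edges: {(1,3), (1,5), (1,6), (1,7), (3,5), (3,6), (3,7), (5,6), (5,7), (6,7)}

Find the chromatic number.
χ(G) = 5

Clique number ω(G) = 5 (lower bound: χ ≥ ω).
The clique on [1, 3, 5, 6, 7] has size 5, forcing χ ≥ 5, and the coloring below uses 5 colors, so χ(G) = 5.
A valid 5-coloring: color 1: [1]; color 2: [6]; color 3: [7]; color 4: [5]; color 5: [3].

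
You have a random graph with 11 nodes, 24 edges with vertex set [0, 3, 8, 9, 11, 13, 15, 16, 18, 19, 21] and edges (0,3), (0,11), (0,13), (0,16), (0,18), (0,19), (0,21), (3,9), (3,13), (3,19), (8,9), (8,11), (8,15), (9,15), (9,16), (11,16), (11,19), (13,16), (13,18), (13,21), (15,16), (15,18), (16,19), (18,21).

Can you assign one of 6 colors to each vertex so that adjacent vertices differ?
A valid 6-coloring: color 1: [0, 15]; color 2: [3, 8, 16, 18]; color 3: [9, 11, 13]; color 4: [19, 21].
(χ(G) = 4 ≤ 6.)

Yes, G is 6-colorable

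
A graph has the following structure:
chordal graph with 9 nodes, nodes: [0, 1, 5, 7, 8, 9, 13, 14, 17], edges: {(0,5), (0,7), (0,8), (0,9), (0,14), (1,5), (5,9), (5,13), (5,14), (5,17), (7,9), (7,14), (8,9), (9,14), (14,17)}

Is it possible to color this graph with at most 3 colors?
No, G is not 3-colorable

The clique on vertices [0, 5, 9, 14] has size 4 > 3, so it alone needs 4 colors.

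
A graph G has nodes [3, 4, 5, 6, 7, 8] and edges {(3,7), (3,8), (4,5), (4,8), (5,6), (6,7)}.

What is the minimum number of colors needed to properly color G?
χ(G) = 2

Clique number ω(G) = 2 (lower bound: χ ≥ ω).
The graph is bipartite (no odd cycle), so 2 colors suffice: χ(G) = 2.
A valid 2-coloring: color 1: [5, 7, 8]; color 2: [3, 4, 6].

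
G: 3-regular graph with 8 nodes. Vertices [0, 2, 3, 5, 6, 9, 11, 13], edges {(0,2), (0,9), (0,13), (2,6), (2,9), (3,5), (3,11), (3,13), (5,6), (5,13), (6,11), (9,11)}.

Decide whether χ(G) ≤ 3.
Yes, G is 3-colorable

A valid 3-coloring: color 1: [6, 9, 13]; color 2: [2, 5, 11]; color 3: [0, 3].
(χ(G) = 3 ≤ 3.)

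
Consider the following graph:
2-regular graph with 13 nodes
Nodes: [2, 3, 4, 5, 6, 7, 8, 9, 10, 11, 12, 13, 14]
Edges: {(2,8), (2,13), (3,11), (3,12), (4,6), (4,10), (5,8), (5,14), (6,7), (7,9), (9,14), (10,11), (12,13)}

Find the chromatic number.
χ(G) = 3

Clique number ω(G) = 2 (lower bound: χ ≥ ω).
Odd cycle [12, 3, 11, 10, 4, 6, 7, 9, 14, 5, 8, 2, 13] needs 3 colors (χ ≥ 3).
The coloring below uses 3 colors, so χ(G) = 3.
A valid 3-coloring: color 1: [2, 5, 6, 9, 11, 12]; color 2: [3, 4, 7, 8, 13, 14]; color 3: [10].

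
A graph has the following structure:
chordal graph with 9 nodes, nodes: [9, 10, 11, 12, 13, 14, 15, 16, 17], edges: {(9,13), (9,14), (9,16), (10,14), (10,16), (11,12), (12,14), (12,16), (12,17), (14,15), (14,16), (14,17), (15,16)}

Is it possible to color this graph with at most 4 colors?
A valid 4-coloring: color 1: [11, 13, 14]; color 2: [16, 17]; color 3: [9, 10, 12, 15].
(χ(G) = 3 ≤ 4.)

Yes, G is 4-colorable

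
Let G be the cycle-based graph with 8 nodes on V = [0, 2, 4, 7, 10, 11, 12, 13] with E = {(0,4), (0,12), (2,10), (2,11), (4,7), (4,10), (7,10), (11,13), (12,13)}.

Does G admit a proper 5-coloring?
Yes, G is 5-colorable

A valid 5-coloring: color 1: [2, 4, 13]; color 2: [10, 11, 12]; color 3: [0, 7].
(χ(G) = 3 ≤ 5.)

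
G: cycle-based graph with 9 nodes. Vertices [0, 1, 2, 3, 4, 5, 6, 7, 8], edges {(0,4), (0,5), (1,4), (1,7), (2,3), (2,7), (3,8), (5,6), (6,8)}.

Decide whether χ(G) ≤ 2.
No, G is not 2-colorable

Odd cycle [1, 4, 0, 5, 6, 8, 3, 2, 7] needs 3 colors (χ ≥ 3).
Hence χ(G) ≥ 3 > 2, so no proper 2-coloring exists.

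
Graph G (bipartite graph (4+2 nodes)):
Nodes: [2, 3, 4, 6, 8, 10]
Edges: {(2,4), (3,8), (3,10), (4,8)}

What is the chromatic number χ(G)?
χ(G) = 2

Clique number ω(G) = 2 (lower bound: χ ≥ ω).
The graph is bipartite (no odd cycle), so 2 colors suffice: χ(G) = 2.
A valid 2-coloring: color 1: [2, 6, 8, 10]; color 2: [3, 4].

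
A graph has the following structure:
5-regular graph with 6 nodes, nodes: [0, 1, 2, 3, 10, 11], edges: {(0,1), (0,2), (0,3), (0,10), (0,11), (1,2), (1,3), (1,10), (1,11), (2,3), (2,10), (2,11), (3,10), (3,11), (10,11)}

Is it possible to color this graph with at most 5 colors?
No, G is not 5-colorable

The clique on vertices [0, 1, 2, 3, 10, 11] has size 6 > 5, so it alone needs 6 colors.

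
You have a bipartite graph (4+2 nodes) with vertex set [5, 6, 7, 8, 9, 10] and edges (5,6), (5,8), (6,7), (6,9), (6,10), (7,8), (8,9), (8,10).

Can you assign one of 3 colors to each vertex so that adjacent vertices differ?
Yes, G is 3-colorable

A valid 3-coloring: color 1: [6, 8]; color 2: [5, 7, 9, 10].
(χ(G) = 2 ≤ 3.)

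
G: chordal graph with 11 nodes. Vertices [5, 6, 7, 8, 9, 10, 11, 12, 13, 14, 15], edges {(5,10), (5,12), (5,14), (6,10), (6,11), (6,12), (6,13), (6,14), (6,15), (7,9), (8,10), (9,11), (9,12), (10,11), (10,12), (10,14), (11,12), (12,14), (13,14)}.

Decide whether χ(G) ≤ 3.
The clique on vertices [5, 10, 12, 14] has size 4 > 3, so it alone needs 4 colors.

No, G is not 3-colorable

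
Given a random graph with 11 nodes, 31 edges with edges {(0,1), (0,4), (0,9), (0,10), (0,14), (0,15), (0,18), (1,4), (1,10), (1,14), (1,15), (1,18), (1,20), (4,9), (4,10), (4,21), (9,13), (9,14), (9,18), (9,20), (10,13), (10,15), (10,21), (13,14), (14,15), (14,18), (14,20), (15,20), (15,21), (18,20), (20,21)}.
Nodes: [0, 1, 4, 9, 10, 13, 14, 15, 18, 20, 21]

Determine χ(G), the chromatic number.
Clique number ω(G) = 4 (lower bound: χ ≥ ω).
The clique on [0, 1, 4, 10] has size 4, forcing χ ≥ 4, and the coloring below uses 4 colors, so χ(G) = 4.
A valid 4-coloring: color 1: [0, 13, 20]; color 2: [1, 9, 21]; color 3: [10, 14]; color 4: [4, 15, 18].

χ(G) = 4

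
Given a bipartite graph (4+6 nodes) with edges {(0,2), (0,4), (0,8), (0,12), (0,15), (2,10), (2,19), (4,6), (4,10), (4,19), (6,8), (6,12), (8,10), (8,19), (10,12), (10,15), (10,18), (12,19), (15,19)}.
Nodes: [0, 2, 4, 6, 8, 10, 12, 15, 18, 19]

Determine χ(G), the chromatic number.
χ(G) = 2

Clique number ω(G) = 2 (lower bound: χ ≥ ω).
The graph is bipartite (no odd cycle), so 2 colors suffice: χ(G) = 2.
A valid 2-coloring: color 1: [0, 6, 10, 19]; color 2: [2, 4, 8, 12, 15, 18].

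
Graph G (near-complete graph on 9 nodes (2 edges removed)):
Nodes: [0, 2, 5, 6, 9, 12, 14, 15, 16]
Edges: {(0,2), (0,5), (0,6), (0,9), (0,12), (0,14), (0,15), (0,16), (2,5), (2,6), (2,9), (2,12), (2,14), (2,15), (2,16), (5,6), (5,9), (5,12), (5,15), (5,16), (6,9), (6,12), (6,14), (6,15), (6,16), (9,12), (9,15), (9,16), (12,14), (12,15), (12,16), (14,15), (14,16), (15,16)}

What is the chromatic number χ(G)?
Clique number ω(G) = 8 (lower bound: χ ≥ ω).
The clique on [0, 2, 5, 6, 9, 12, 15, 16] has size 8, forcing χ ≥ 8, and the coloring below uses 8 colors, so χ(G) = 8.
A valid 8-coloring: color 1: [16]; color 2: [2]; color 3: [15]; color 4: [6]; color 5: [0]; color 6: [12]; color 7: [5, 14]; color 8: [9].

χ(G) = 8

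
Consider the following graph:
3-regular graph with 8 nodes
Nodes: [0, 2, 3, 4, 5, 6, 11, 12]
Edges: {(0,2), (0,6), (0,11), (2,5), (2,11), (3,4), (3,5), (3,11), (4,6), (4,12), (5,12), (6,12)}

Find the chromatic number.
Clique number ω(G) = 3 (lower bound: χ ≥ ω).
The clique on [0, 2, 11] has size 3, forcing χ ≥ 3, and the coloring below uses 3 colors, so χ(G) = 3.
A valid 3-coloring: color 1: [5, 6, 11]; color 2: [0, 3, 12]; color 3: [2, 4].

χ(G) = 3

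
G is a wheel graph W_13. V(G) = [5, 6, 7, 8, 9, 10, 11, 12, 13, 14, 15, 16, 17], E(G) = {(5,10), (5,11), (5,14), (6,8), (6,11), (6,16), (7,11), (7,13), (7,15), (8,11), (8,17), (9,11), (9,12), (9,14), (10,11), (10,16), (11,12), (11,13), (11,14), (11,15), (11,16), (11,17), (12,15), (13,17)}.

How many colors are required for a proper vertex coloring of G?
Clique number ω(G) = 3 (lower bound: χ ≥ ω).
The clique on [5, 10, 11] has size 3, forcing χ ≥ 3, and the coloring below uses 3 colors, so χ(G) = 3.
A valid 3-coloring: color 1: [11]; color 2: [5, 8, 9, 13, 15, 16]; color 3: [6, 7, 10, 12, 14, 17].

χ(G) = 3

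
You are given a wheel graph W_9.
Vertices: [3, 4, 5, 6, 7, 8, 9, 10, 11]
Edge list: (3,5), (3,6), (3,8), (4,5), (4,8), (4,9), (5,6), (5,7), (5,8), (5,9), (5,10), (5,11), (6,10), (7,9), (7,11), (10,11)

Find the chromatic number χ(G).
χ(G) = 3

Clique number ω(G) = 3 (lower bound: χ ≥ ω).
The clique on [3, 5, 8] has size 3, forcing χ ≥ 3, and the coloring below uses 3 colors, so χ(G) = 3.
A valid 3-coloring: color 1: [5]; color 2: [3, 4, 7, 10]; color 3: [6, 8, 9, 11].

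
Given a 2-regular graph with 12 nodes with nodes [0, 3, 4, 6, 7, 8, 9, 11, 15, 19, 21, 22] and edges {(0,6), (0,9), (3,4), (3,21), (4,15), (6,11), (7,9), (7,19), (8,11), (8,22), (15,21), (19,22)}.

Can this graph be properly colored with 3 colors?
Yes, G is 3-colorable

A valid 3-coloring: color 1: [4, 6, 8, 9, 19, 21]; color 2: [0, 3, 7, 11, 15, 22].
(χ(G) = 2 ≤ 3.)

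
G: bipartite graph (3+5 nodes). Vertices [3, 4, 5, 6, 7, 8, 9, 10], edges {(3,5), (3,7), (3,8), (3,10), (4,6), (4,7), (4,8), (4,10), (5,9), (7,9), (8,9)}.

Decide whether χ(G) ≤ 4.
A valid 4-coloring: color 1: [3, 4, 9]; color 2: [5, 6, 7, 8, 10].
(χ(G) = 2 ≤ 4.)

Yes, G is 4-colorable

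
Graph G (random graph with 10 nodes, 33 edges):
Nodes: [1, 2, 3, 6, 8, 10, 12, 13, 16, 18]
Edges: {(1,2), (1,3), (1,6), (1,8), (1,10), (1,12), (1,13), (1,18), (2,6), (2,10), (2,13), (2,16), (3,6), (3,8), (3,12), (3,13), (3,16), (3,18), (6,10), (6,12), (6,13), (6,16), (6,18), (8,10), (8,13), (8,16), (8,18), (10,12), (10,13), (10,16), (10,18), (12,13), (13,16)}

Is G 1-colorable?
The clique on vertices [2, 6, 10, 13, 16] has size 5 > 1, so it alone needs 5 colors.

No, G is not 1-colorable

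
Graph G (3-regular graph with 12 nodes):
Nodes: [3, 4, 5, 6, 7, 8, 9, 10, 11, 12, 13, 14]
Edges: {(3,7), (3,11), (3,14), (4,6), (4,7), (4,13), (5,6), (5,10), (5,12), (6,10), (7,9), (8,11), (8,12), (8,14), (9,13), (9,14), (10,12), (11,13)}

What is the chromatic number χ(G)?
Clique number ω(G) = 3 (lower bound: χ ≥ ω).
The clique on [5, 10, 12] has size 3, forcing χ ≥ 3, and the coloring below uses 3 colors, so χ(G) = 3.
A valid 3-coloring: color 1: [3, 8, 10, 13]; color 2: [6, 7, 11, 12, 14]; color 3: [4, 5, 9].

χ(G) = 3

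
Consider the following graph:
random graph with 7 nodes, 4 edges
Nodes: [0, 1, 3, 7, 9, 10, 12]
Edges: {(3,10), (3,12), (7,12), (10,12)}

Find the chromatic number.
χ(G) = 3

Clique number ω(G) = 3 (lower bound: χ ≥ ω).
The clique on [3, 10, 12] has size 3, forcing χ ≥ 3, and the coloring below uses 3 colors, so χ(G) = 3.
A valid 3-coloring: color 1: [0, 1, 9, 12]; color 2: [7, 10]; color 3: [3].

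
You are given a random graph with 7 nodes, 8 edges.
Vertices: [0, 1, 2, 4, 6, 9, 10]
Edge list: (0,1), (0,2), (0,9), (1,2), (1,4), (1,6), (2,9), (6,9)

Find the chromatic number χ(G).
Clique number ω(G) = 3 (lower bound: χ ≥ ω).
The clique on [0, 1, 2] has size 3, forcing χ ≥ 3, and the coloring below uses 3 colors, so χ(G) = 3.
A valid 3-coloring: color 1: [1, 9, 10]; color 2: [2, 4, 6]; color 3: [0].

χ(G) = 3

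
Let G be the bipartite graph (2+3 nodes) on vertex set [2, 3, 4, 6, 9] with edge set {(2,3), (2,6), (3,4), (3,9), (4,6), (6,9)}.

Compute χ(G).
Clique number ω(G) = 2 (lower bound: χ ≥ ω).
The graph is bipartite (no odd cycle), so 2 colors suffice: χ(G) = 2.
A valid 2-coloring: color 1: [3, 6]; color 2: [2, 4, 9].

χ(G) = 2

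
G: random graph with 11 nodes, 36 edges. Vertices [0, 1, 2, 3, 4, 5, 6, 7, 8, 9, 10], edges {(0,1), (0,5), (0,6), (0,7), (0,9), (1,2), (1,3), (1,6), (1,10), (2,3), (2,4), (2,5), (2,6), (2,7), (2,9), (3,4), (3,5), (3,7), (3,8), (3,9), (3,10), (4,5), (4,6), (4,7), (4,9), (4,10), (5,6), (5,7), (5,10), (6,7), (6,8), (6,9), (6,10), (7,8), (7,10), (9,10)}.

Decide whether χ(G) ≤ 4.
The clique on vertices [2, 3, 4, 5, 7] has size 5 > 4, so it alone needs 5 colors.

No, G is not 4-colorable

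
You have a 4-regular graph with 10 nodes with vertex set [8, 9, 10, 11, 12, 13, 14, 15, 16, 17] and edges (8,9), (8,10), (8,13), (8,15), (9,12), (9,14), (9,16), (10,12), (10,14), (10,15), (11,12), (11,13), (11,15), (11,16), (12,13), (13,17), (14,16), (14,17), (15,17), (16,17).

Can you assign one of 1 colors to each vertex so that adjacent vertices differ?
No, G is not 1-colorable

The clique on vertices [8, 10, 15] has size 3 > 1, so it alone needs 3 colors.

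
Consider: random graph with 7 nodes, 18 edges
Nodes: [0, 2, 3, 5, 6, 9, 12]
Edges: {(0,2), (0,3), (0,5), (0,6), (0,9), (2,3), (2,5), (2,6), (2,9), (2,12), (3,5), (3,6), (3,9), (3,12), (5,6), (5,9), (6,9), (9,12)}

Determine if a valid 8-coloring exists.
A valid 8-coloring: color 1: [2]; color 2: [9]; color 3: [3]; color 4: [5, 12]; color 5: [6]; color 6: [0].
(χ(G) = 6 ≤ 8.)

Yes, G is 8-colorable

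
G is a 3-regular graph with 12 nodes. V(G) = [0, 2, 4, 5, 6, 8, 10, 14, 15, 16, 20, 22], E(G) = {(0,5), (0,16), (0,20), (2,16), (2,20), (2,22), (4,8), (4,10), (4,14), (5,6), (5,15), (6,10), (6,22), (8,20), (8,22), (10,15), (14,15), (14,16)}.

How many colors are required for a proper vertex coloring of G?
Clique number ω(G) = 2 (lower bound: χ ≥ ω).
Odd cycle [15, 5, 0, 16, 14] needs 3 colors (χ ≥ 3).
The coloring below uses 3 colors, so χ(G) = 3.
A valid 3-coloring: color 1: [5, 10, 16, 20, 22]; color 2: [0, 2, 4, 6, 15]; color 3: [8, 14].

χ(G) = 3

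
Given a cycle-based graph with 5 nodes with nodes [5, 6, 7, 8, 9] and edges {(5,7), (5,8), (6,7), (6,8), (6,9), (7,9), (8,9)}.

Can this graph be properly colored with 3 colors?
A valid 3-coloring: color 1: [7, 8]; color 2: [5, 6]; color 3: [9].
(χ(G) = 3 ≤ 3.)

Yes, G is 3-colorable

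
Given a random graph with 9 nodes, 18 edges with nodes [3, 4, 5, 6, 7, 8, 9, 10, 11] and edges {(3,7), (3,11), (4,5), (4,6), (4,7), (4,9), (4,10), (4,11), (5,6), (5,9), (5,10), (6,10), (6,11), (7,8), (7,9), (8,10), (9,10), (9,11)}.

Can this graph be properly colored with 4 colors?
A valid 4-coloring: color 1: [3, 4, 8]; color 2: [6, 9]; color 3: [7, 10, 11]; color 4: [5].
(χ(G) = 4 ≤ 4.)

Yes, G is 4-colorable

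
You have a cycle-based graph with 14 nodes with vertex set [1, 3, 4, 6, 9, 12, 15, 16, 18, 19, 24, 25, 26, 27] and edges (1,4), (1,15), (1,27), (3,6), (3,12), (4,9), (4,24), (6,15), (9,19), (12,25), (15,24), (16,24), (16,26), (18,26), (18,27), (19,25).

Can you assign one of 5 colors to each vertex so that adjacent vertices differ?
A valid 5-coloring: color 1: [1, 3, 9, 24, 25, 26]; color 2: [4, 12, 15, 16, 18, 19]; color 3: [6, 27].
(χ(G) = 3 ≤ 5.)

Yes, G is 5-colorable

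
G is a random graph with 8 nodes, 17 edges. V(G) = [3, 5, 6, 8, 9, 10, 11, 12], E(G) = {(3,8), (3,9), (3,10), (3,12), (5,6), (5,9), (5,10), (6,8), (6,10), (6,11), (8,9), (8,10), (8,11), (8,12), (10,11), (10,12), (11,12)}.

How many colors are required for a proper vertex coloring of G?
χ(G) = 4

Clique number ω(G) = 4 (lower bound: χ ≥ ω).
The clique on [3, 8, 10, 12] has size 4, forcing χ ≥ 4, and the coloring below uses 4 colors, so χ(G) = 4.
A valid 4-coloring: color 1: [9, 10]; color 2: [5, 8]; color 3: [6, 12]; color 4: [3, 11].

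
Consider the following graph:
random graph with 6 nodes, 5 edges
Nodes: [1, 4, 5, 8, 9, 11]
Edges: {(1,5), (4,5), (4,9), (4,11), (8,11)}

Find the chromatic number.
Clique number ω(G) = 2 (lower bound: χ ≥ ω).
The graph is bipartite (no odd cycle), so 2 colors suffice: χ(G) = 2.
A valid 2-coloring: color 1: [1, 4, 8]; color 2: [5, 9, 11].

χ(G) = 2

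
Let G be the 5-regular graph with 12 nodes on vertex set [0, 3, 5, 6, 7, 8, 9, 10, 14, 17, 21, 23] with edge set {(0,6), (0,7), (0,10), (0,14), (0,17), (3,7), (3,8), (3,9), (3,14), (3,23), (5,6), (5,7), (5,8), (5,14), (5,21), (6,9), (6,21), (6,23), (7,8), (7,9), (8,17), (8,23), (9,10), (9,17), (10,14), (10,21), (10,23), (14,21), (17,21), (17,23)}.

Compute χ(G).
Clique number ω(G) = 3 (lower bound: χ ≥ ω).
Suppose a proper 3-coloring c exists. The clique [0, 10, 14] takes 3 distinct colors; by symmetry let c(0) = 1, c(10) = 2, c(14) = 3.
- Vertex 21: neighbors [10, 14] already have colors [2, 3] ⇒ c(21) = 1.
- Vertex 5: neighbors [21, 14] already have colors [1, 3] ⇒ c(5) = 2.
- Vertex 7: neighbors [0, 5] already have colors [1, 2] ⇒ c(7) = 3.
- Vertex 8: neighbors [5, 7] already have colors [2, 3] ⇒ c(8) = 1.
- Vertex 9: neighbors [10, 7] already have colors [2, 3] ⇒ c(9) = 1.
- Vertex 23: neighbors [8, 10] already have colors [1, 2] ⇒ c(23) = 3.
- Vertex 6: neighbors [0, 5, 23] already have colors [1, 2, 3] — all 3 colors blocked. Contradiction.
The forced assignments end in a contradiction, so G has no proper 3-coloring (χ ≥ 4).
The coloring below uses 4 colors, so χ(G) = 4.
A valid 4-coloring: color 1: [3, 5, 10, 17]; color 2: [6, 8, 14]; color 3: [0, 9, 21, 23]; color 4: [7].

χ(G) = 4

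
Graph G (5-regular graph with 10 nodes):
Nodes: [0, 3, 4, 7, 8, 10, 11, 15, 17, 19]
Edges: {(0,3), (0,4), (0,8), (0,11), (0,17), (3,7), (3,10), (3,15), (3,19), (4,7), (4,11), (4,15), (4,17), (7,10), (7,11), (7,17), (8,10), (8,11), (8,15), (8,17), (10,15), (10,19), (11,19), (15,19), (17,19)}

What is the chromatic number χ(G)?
χ(G) = 4

Clique number ω(G) = 4 (lower bound: χ ≥ ω).
The clique on [3, 10, 15, 19] has size 4, forcing χ ≥ 4, and the coloring below uses 4 colors, so χ(G) = 4.
A valid 4-coloring: color 1: [3, 4, 8]; color 2: [0, 7, 19]; color 3: [10, 11, 17]; color 4: [15].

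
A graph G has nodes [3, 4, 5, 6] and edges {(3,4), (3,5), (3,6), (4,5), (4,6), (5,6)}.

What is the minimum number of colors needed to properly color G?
Clique number ω(G) = 4 (lower bound: χ ≥ ω).
The clique on [3, 4, 5, 6] has size 4, forcing χ ≥ 4, and the coloring below uses 4 colors, so χ(G) = 4.
A valid 4-coloring: color 1: [5]; color 2: [3]; color 3: [4]; color 4: [6].

χ(G) = 4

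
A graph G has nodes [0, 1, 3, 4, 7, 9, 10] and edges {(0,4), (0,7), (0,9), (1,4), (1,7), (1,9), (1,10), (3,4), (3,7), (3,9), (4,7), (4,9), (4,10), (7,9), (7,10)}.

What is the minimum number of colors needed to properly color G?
χ(G) = 4

Clique number ω(G) = 4 (lower bound: χ ≥ ω).
The clique on [0, 4, 7, 9] has size 4, forcing χ ≥ 4, and the coloring below uses 4 colors, so χ(G) = 4.
A valid 4-coloring: color 1: [7]; color 2: [4]; color 3: [9, 10]; color 4: [0, 1, 3].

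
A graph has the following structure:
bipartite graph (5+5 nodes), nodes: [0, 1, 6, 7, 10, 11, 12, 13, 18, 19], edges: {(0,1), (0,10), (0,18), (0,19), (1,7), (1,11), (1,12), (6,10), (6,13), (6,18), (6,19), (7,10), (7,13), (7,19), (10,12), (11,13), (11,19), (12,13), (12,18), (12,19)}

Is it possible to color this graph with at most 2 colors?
A valid 2-coloring: color 1: [1, 10, 13, 18, 19]; color 2: [0, 6, 7, 11, 12].
(χ(G) = 2 ≤ 2.)

Yes, G is 2-colorable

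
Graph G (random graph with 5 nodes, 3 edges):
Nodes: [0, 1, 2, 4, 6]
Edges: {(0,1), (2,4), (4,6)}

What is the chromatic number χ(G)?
χ(G) = 2

Clique number ω(G) = 2 (lower bound: χ ≥ ω).
The graph is bipartite (no odd cycle), so 2 colors suffice: χ(G) = 2.
A valid 2-coloring: color 1: [0, 4]; color 2: [1, 2, 6].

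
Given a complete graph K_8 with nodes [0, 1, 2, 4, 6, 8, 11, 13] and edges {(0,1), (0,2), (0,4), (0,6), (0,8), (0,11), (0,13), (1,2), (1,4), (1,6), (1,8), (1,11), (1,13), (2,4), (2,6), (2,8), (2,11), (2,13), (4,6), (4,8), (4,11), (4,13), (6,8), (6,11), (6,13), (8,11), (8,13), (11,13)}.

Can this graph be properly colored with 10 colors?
A valid 10-coloring: color 1: [0]; color 2: [6]; color 3: [8]; color 4: [4]; color 5: [11]; color 6: [2]; color 7: [13]; color 8: [1].
(χ(G) = 8 ≤ 10.)

Yes, G is 10-colorable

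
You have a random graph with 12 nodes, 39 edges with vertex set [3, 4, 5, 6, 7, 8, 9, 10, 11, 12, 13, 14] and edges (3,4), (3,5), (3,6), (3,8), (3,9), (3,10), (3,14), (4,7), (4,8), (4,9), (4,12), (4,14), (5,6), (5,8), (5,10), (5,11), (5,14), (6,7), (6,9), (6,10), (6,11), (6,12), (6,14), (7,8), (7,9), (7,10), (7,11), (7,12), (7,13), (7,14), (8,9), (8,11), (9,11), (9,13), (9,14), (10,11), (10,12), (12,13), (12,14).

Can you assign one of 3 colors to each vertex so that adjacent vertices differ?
No, G is not 3-colorable

The clique on vertices [3, 4, 8, 9] has size 4 > 3, so it alone needs 4 colors.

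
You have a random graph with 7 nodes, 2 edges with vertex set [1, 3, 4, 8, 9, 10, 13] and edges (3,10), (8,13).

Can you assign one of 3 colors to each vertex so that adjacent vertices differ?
Yes, G is 3-colorable

A valid 3-coloring: color 1: [1, 4, 9, 10, 13]; color 2: [3, 8].
(χ(G) = 2 ≤ 3.)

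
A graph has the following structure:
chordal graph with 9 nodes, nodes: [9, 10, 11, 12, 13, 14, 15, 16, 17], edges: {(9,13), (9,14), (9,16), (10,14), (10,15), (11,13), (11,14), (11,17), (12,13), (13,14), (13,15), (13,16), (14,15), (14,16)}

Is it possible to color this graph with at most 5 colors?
A valid 5-coloring: color 1: [12, 14, 17]; color 2: [10, 13]; color 3: [9, 11, 15]; color 4: [16].
(χ(G) = 4 ≤ 5.)

Yes, G is 5-colorable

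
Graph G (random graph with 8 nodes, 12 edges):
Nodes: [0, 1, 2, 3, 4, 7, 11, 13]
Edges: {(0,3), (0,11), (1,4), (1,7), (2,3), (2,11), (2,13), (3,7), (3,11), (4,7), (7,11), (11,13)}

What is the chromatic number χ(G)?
χ(G) = 3

Clique number ω(G) = 3 (lower bound: χ ≥ ω).
The clique on [1, 4, 7] has size 3, forcing χ ≥ 3, and the coloring below uses 3 colors, so χ(G) = 3.
A valid 3-coloring: color 1: [4, 11]; color 2: [0, 2, 7]; color 3: [1, 3, 13].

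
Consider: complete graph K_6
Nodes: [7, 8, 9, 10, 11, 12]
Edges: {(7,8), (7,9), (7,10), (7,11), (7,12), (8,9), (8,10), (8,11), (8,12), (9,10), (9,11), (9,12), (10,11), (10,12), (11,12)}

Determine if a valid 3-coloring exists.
The clique on vertices [7, 8, 9, 10, 11, 12] has size 6 > 3, so it alone needs 6 colors.

No, G is not 3-colorable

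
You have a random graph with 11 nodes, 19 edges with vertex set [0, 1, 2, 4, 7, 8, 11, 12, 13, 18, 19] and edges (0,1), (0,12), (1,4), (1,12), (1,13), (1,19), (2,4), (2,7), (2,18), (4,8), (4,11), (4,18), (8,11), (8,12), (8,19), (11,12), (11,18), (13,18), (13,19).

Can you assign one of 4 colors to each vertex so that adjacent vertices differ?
A valid 4-coloring: color 1: [4, 7, 12, 19]; color 2: [1, 8, 18]; color 3: [0, 2, 11, 13].
(χ(G) = 3 ≤ 4.)

Yes, G is 4-colorable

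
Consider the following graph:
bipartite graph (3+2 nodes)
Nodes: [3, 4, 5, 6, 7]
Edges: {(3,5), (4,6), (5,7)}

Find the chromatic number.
χ(G) = 2

Clique number ω(G) = 2 (lower bound: χ ≥ ω).
The graph is bipartite (no odd cycle), so 2 colors suffice: χ(G) = 2.
A valid 2-coloring: color 1: [5, 6]; color 2: [3, 4, 7].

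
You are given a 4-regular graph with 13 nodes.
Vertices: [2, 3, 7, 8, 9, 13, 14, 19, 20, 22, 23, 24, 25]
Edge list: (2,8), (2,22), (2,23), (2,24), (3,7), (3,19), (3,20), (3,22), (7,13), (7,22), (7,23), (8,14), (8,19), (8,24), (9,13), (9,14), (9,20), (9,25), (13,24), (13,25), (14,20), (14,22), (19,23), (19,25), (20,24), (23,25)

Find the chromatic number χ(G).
Clique number ω(G) = 3 (lower bound: χ ≥ ω).
The clique on [2, 8, 24] has size 3, forcing χ ≥ 3, and the coloring below uses 3 colors, so χ(G) = 3.
A valid 3-coloring: color 1: [8, 13, 20, 22, 23]; color 2: [2, 3, 14, 25]; color 3: [7, 9, 19, 24].

χ(G) = 3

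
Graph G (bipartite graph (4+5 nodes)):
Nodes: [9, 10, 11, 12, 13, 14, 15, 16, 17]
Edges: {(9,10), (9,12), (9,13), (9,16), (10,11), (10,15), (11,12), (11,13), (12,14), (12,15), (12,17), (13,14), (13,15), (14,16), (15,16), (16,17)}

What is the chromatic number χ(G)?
Clique number ω(G) = 2 (lower bound: χ ≥ ω).
The graph is bipartite (no odd cycle), so 2 colors suffice: χ(G) = 2.
A valid 2-coloring: color 1: [10, 12, 13, 16]; color 2: [9, 11, 14, 15, 17].

χ(G) = 2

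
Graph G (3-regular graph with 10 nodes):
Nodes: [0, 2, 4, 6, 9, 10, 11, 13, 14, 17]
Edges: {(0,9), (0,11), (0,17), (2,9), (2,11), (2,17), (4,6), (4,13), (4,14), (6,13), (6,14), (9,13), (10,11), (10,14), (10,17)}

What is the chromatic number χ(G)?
Clique number ω(G) = 3 (lower bound: χ ≥ ω).
The clique on [4, 6, 13] has size 3, forcing χ ≥ 3, and the coloring below uses 3 colors, so χ(G) = 3.
A valid 3-coloring: color 1: [0, 2, 6, 10]; color 2: [11, 13, 14, 17]; color 3: [4, 9].

χ(G) = 3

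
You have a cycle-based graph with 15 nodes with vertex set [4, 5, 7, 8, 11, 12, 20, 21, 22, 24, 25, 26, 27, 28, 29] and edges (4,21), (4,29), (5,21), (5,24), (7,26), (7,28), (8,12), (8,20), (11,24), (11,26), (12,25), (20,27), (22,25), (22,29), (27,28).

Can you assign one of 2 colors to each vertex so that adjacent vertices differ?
Odd cycle [28, 27, 20, 8, 12, 25, 22, 29, 4, 21, 5, 24, 11, 26, 7] needs 3 colors (χ ≥ 3).
Hence χ(G) ≥ 3 > 2, so no proper 2-coloring exists.

No, G is not 2-colorable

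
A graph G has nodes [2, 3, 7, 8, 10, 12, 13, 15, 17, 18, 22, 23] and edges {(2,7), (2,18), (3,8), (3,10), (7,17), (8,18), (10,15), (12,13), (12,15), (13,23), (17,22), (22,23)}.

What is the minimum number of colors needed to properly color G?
χ(G) = 2

Clique number ω(G) = 2 (lower bound: χ ≥ ω).
The graph is bipartite (no odd cycle), so 2 colors suffice: χ(G) = 2.
A valid 2-coloring: color 1: [3, 7, 13, 15, 18, 22]; color 2: [2, 8, 10, 12, 17, 23].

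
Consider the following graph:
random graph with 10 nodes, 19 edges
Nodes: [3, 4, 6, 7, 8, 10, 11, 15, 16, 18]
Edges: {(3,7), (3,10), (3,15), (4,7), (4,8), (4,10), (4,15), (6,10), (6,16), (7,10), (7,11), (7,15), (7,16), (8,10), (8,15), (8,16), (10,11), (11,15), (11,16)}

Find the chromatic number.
χ(G) = 3

Clique number ω(G) = 3 (lower bound: χ ≥ ω).
The clique on [4, 8, 10] has size 3, forcing χ ≥ 3, and the coloring below uses 3 colors, so χ(G) = 3.
A valid 3-coloring: color 1: [10, 15, 16, 18]; color 2: [6, 7, 8]; color 3: [3, 4, 11].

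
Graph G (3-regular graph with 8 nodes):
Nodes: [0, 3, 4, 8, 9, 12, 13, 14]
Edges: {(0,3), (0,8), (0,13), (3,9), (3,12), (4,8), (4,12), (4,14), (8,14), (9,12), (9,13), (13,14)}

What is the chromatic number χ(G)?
χ(G) = 3

Clique number ω(G) = 3 (lower bound: χ ≥ ω).
The clique on [4, 8, 14] has size 3, forcing χ ≥ 3, and the coloring below uses 3 colors, so χ(G) = 3.
A valid 3-coloring: color 1: [0, 9, 14]; color 2: [8, 12, 13]; color 3: [3, 4].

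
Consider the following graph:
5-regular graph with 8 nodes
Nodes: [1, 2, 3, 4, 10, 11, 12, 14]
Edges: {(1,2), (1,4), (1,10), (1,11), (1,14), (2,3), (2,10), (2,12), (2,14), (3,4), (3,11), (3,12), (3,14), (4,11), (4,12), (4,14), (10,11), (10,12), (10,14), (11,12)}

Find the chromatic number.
χ(G) = 4

Clique number ω(G) = 4 (lower bound: χ ≥ ω).
The clique on [1, 2, 10, 14] has size 4, forcing χ ≥ 4, and the coloring below uses 4 colors, so χ(G) = 4.
A valid 4-coloring: color 1: [2, 11]; color 2: [1, 3]; color 3: [4, 10]; color 4: [12, 14].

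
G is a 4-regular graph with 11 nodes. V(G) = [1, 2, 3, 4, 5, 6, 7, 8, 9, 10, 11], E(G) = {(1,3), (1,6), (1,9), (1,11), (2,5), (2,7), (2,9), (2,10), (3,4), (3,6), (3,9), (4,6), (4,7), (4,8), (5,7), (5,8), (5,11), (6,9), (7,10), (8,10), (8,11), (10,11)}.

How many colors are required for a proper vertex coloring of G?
χ(G) = 4

Clique number ω(G) = 4 (lower bound: χ ≥ ω).
The clique on [1, 3, 6, 9] has size 4, forcing χ ≥ 4, and the coloring below uses 4 colors, so χ(G) = 4.
A valid 4-coloring: color 1: [2, 6, 11]; color 2: [4, 5, 9, 10]; color 3: [3, 7, 8]; color 4: [1].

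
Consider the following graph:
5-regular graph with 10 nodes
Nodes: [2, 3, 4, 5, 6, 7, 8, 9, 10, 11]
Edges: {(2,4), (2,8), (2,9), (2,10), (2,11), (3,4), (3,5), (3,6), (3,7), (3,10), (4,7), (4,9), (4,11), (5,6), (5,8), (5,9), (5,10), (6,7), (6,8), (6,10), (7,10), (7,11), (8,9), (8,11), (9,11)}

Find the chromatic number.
χ(G) = 4

Clique number ω(G) = 4 (lower bound: χ ≥ ω).
The clique on [2, 8, 9, 11] has size 4, forcing χ ≥ 4, and the coloring below uses 4 colors, so χ(G) = 4.
A valid 4-coloring: color 1: [2, 5, 7]; color 2: [3, 9]; color 3: [6, 11]; color 4: [4, 8, 10].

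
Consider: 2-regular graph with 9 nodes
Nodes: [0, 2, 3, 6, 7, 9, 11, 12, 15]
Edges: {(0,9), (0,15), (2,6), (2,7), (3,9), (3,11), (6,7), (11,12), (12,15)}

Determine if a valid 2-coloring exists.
No, G is not 2-colorable

The clique on vertices [2, 6, 7] has size 3 > 2, so it alone needs 3 colors.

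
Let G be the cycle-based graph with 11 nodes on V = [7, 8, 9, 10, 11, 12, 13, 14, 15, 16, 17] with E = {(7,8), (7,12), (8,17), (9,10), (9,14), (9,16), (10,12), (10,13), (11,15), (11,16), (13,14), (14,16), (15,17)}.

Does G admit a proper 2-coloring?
No, G is not 2-colorable

The clique on vertices [9, 14, 16] has size 3 > 2, so it alone needs 3 colors.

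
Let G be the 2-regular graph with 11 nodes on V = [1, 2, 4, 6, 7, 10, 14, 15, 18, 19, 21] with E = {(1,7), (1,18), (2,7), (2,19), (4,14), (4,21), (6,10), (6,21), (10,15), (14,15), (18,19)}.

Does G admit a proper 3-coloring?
Yes, G is 3-colorable

A valid 3-coloring: color 1: [2, 10, 14, 18, 21]; color 2: [4, 6, 7, 15, 19]; color 3: [1].
(χ(G) = 3 ≤ 3.)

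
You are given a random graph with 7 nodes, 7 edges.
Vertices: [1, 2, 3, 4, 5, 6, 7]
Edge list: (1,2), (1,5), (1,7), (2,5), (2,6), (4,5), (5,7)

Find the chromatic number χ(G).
Clique number ω(G) = 3 (lower bound: χ ≥ ω).
The clique on [1, 2, 5] has size 3, forcing χ ≥ 3, and the coloring below uses 3 colors, so χ(G) = 3.
A valid 3-coloring: color 1: [3, 5, 6]; color 2: [1, 4]; color 3: [2, 7].

χ(G) = 3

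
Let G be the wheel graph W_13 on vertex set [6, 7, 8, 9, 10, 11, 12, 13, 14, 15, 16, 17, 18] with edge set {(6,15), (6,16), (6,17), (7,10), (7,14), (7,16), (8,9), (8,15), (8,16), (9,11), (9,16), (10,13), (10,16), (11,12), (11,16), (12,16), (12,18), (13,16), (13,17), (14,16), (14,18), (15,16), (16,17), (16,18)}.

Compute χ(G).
χ(G) = 3

Clique number ω(G) = 3 (lower bound: χ ≥ ω).
The clique on [6, 16, 17] has size 3, forcing χ ≥ 3, and the coloring below uses 3 colors, so χ(G) = 3.
A valid 3-coloring: color 1: [16]; color 2: [6, 7, 8, 11, 13, 18]; color 3: [9, 10, 12, 14, 15, 17].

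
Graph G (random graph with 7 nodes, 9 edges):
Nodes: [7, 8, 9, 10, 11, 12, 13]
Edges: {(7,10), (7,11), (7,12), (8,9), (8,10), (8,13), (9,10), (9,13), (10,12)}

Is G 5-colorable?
A valid 5-coloring: color 1: [10, 11, 13]; color 2: [7, 8]; color 3: [9, 12].
(χ(G) = 3 ≤ 5.)

Yes, G is 5-colorable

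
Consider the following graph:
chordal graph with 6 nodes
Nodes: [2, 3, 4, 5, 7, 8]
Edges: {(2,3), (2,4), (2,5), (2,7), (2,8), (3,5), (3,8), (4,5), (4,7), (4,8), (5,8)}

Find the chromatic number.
χ(G) = 4

Clique number ω(G) = 4 (lower bound: χ ≥ ω).
The clique on [2, 3, 5, 8] has size 4, forcing χ ≥ 4, and the coloring below uses 4 colors, so χ(G) = 4.
A valid 4-coloring: color 1: [2]; color 2: [5, 7]; color 3: [8]; color 4: [3, 4].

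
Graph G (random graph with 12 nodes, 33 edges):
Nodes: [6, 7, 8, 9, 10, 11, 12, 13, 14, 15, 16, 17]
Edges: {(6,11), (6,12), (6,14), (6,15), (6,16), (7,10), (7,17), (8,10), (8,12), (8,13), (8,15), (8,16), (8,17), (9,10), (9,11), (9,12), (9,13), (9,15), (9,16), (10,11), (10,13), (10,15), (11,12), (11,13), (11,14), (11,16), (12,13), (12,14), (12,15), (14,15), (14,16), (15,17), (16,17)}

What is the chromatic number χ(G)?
Clique number ω(G) = 4 (lower bound: χ ≥ ω).
The clique on [9, 10, 11, 13] has size 4, forcing χ ≥ 4, and the coloring below uses 4 colors, so χ(G) = 4.
A valid 4-coloring: color 1: [10, 12, 16]; color 2: [7, 11, 15]; color 3: [6, 8, 9]; color 4: [13, 14, 17].

χ(G) = 4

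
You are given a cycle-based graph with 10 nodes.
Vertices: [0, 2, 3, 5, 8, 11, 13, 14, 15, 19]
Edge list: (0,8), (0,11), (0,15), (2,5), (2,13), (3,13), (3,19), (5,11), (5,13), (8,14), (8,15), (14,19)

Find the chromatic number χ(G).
Clique number ω(G) = 3 (lower bound: χ ≥ ω).
The clique on [0, 8, 15] has size 3, forcing χ ≥ 3, and the coloring below uses 3 colors, so χ(G) = 3.
A valid 3-coloring: color 1: [0, 3, 5, 14]; color 2: [8, 11, 13, 19]; color 3: [2, 15].

χ(G) = 3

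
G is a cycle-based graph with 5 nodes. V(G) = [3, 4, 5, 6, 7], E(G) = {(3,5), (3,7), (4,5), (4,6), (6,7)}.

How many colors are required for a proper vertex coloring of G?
χ(G) = 3

Clique number ω(G) = 2 (lower bound: χ ≥ ω).
Odd cycle [4, 6, 7, 3, 5] needs 3 colors (χ ≥ 3).
The coloring below uses 3 colors, so χ(G) = 3.
A valid 3-coloring: color 1: [3, 4]; color 2: [5, 6]; color 3: [7].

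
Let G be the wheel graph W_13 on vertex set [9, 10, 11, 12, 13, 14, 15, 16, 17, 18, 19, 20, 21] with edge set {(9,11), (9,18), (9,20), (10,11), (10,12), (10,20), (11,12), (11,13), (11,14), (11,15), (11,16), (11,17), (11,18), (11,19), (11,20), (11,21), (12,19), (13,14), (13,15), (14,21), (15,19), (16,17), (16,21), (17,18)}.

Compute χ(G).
Clique number ω(G) = 3 (lower bound: χ ≥ ω).
The clique on [9, 11, 18] has size 3, forcing χ ≥ 3, and the coloring below uses 3 colors, so χ(G) = 3.
A valid 3-coloring: color 1: [11]; color 2: [9, 10, 13, 17, 19, 21]; color 3: [12, 14, 15, 16, 18, 20].

χ(G) = 3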